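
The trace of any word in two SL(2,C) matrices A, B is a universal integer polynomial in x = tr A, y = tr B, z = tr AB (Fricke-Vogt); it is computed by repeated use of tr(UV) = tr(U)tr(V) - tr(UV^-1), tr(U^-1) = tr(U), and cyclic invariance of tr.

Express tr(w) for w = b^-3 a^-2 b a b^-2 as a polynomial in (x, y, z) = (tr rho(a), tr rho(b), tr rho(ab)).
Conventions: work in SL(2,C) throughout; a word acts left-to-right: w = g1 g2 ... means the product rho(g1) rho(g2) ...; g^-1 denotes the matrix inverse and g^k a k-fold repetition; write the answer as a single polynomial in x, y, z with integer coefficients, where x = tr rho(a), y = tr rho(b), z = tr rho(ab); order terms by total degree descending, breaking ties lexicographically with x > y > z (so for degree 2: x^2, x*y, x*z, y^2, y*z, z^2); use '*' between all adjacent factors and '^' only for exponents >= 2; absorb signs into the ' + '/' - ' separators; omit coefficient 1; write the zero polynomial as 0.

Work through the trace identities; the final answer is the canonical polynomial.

-x^2*y^5*z + x^3*y^4 + x*y^6 + x*y^4*z^2 + 3*x^2*y^3*z - 3*x^3*y^2 - 7*x*y^4 - 3*x*y^2*z^2 - x^2*y*z + y^3*z + x^3 + 12*x*y^2 + x*z^2 - 2*y*z - 3*x

tr(a b a) = tr(a)*tr(b a) - tr(b) = x*z - y
apply: tr(a b a b) = tr(b a)*tr(b a) - tr(1)   [split at repeated b] = z^2 - 2
tr(b a b^-1 a) = tr(a b a)*tr(b) - tr(a b a b) = x*y*z - y^2 - z^2 + 2
use: tr(b a b^-1 a^-1) = tr(b a b^-1)*tr(a) - tr(b a b^-1 a) = -x*y*z + x^2 + y^2 + z^2 - 2
use: tr(a^-2 b a b^-1) = tr(b a b^-1 a^-1)*tr(a) - tr(b a b^-1) = -x^2*y*z + x^3 + x*y^2 + x*z^2 - 3*x
apply: tr(a^-1 b) = tr(b)*tr(a) - tr(b a) = x*y - z
use: tr(a^-2 b a b^-2) = tr(a^-2 b a b^-1)*tr(b) - tr(a^-2 b a) = -x^2*y^2*z + x^3*y + x*y^3 + x*y*z^2 - 4*x*y + z
apply: tr(b^-3 a^-2 b a) = tr(a^-2 b a b^-2)*tr(b) - tr(a^-2 b a b^-1) = -x^2*y^3*z + x^3*y^2 + x*y^4 + x*y^2*z^2 + x^2*y*z - x^3 - 5*x*y^2 - x*z^2 + y*z + 3*x
apply: tr(a^-2 b a b^-4) = tr(b^-3 a^-2 b a)*tr(b) - tr(b^-3 a^-2 b a b) = -x^2*y^4*z + x^3*y^3 + x*y^5 + x*y^3*z^2 + 2*x^2*y^2*z - 2*x^3*y - 6*x*y^3 - 2*x*y*z^2 + y^2*z + 7*x*y - z
use: tr(b^-3 a^-2 b a b^-2) = tr(a^-2 b a b^-4)*tr(b) - tr(a^-2 b a b^-3) = -x^2*y^5*z + x^3*y^4 + x*y^6 + x*y^4*z^2 + 3*x^2*y^3*z - 3*x^3*y^2 - 7*x*y^4 - 3*x*y^2*z^2 - x^2*y*z + y^3*z + x^3 + 12*x*y^2 + x*z^2 - 2*y*z - 3*x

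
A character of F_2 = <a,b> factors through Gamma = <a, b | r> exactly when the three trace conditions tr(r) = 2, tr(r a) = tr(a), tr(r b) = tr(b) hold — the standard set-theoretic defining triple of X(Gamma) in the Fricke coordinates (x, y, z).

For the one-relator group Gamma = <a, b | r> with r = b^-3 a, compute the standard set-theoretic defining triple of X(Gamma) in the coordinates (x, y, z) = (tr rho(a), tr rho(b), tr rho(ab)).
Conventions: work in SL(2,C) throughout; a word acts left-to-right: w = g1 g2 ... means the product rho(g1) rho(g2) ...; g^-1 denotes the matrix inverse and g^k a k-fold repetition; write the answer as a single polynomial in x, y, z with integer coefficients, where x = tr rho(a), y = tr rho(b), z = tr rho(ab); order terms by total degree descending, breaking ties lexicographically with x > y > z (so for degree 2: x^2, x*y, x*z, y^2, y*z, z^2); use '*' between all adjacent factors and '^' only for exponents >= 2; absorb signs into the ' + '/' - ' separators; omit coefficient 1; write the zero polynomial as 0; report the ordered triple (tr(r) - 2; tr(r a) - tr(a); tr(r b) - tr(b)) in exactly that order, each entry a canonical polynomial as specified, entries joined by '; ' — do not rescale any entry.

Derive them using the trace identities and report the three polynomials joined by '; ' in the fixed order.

x*y^3 - y^2*z - 2*x*y + z - 2; x^2*y^3 - x*y^2*z - 2*x^2*y - y^3 + x*z - x + 3*y; x*y^2 - y*z - x - y

trace(a b^-1) = trace(a) * trace(b) - trace(a b) = x*y - z
trace(b^-2 a) = trace(a b^-1) * trace(b) - trace(a) = x*y^2 - y*z - x
trace(b^-3 a) = trace(b^-2 a) * trace(b) - trace(b^-2 a b) = x*y^3 - y^2*z - 2*x*y + z
trace(a^2) = trace(a) * trace(a) - trace(1)  (reduce the a square) = x^2 - 2
trace(a^2 b) = trace(a) * trace(b a) - trace(b)  (reduce the a square) = x*z - y
trace(a^2 b^-1) = trace(a^2) * trace(b) - trace(a^2 b)  (eliminate b^-1) = x^2*y - x*z - y
trace(b^-1 a^2 b^-1) = trace(a^2 b^-1) * trace(b) - trace(a^2)  (eliminate b^-1) = x^2*y^2 - x*y*z - x^2 - y^2 + 2
trace(b^-3 a^2) = trace(b^-1 a^2 b^-1) * trace(b) - trace(b^-1 a^2)  (eliminate b^-1) = x^2*y^3 - x*y^2*z - 2*x^2*y - y^3 + x*z + 3*y
assemble the triple (trace(r) - 2; trace(r a) - x; trace(r b) - y)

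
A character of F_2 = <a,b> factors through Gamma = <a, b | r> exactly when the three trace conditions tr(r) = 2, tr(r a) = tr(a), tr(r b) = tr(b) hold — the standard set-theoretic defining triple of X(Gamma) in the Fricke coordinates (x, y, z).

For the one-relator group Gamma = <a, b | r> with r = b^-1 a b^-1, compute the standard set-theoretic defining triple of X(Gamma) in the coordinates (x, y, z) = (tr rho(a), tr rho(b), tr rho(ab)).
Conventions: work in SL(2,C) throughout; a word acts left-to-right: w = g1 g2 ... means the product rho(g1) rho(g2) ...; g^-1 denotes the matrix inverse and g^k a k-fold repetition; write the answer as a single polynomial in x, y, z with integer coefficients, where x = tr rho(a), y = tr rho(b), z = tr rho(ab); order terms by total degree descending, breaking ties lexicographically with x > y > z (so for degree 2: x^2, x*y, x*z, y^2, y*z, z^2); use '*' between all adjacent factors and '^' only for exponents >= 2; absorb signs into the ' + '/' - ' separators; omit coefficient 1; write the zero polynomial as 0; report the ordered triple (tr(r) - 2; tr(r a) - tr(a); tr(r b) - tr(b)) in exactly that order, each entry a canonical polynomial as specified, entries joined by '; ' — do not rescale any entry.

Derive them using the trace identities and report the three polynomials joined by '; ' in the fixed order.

so trace(b^-1 a) = trace(a) * trace(b) - trace(a b) = x*y - z
trace(b^-1 a b^-1) = trace(b^-1 a) * trace(b) - trace(b^-1 a b) = x*y^2 - y*z - x
reduce: trace(a^2) = trace(a) * trace(a) - trace(1) = x^2 - 2
so trace(a^2 b) = trace(a) * trace(b a) - trace(b) = x*z - y
so trace(a b^-1 a) = trace(a^2) * trace(b) - trace(a^2 b) = x^2*y - x*z - y
trace(a b a b) = trace(a b) * trace(a b) - trace(1)   [split at repeated a] = z^2 - 2
trace(a b^-1 a b) = trace(a b a) * trace(b) - trace(a b a b) = x*y*z - y^2 - z^2 + 2
trace(b^-1 a b^-1 a) = trace(a b^-1 a) * trace(b) - trace(a b^-1 a b) = x^2*y^2 - 2*x*y*z + z^2 - 2
assemble the triple (trace(r) - 2; trace(r a) - x; trace(r b) - y)

x*y^2 - y*z - x - 2; x^2*y^2 - 2*x*y*z + z^2 - x - 2; x*y - y - z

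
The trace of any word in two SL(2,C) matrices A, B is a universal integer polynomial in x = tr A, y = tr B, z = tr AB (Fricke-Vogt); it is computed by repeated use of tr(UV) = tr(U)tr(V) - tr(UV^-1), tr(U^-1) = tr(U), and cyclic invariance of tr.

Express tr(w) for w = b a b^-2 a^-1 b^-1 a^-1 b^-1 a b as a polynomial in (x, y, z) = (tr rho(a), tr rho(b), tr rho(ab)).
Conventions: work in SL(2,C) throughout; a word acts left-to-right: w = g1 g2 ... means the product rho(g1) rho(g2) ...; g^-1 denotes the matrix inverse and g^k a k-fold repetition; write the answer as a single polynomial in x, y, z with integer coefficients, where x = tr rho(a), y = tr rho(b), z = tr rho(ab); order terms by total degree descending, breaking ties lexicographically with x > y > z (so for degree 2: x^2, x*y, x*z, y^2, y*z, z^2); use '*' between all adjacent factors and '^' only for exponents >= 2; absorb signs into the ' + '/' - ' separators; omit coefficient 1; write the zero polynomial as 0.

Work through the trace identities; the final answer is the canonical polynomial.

trace(b a b) = trace(b)*trace(a b) - trace(a)   [square of b] = y*z - x
trace(b a b a) = trace(b a)*trace(b a) - trace(1)   [split at a repeated b] = z^2 - 2
trace(a^-1 b a b) = trace(b a b)*trace(a) - trace(b a b a)   [inverse elimination on a] = x*y*z - x^2 - z^2 + 2
trace(b^-1 a^-1 b a) = trace(a^-1 b a)*trace(b) - trace(a^-1 b a b)   [inverse elimination on b] = -x*y*z + x^2 + y^2 + z^2 - 2
trace(b a b^-2 a^-1) = trace(b^-1 a^-1 b a)*trace(b) - trace(b^-1 a^-1 b a b)   [inverse elimination on b] = -x*y^2*z + x^2*y + y^3 + y*z^2 - 3*y
trace(b a b^2) = trace(b)*trace(a b^2) - trace(a b)   [square of b] = y^2*z - x*y - z
trace(a b a) = trace(a)*trace(b a) - trace(b)   [square of a] = x*z - y
trace(b a b^2 a) = trace(b)*trace(a b a b) - trace(a b a)   [square of b] = y*z^2 - x*z - y
trace(a^-1 b a b^2) = trace(b a b^2)*trace(a) - trace(b a b^2 a)   [inverse elimination on a] = x*y^2*z - x^2*y - y*z^2 + y
trace(b^2) = trace(b)*trace(b) - trace(1)   [square of b] = y^2 - 2
trace(a b^2 a) = trace(a)*trace(b^2 a) - trace(b^2)   [square of a] = x*y*z - x^2 - y^2 + 2
trace(b a b^2 a b) = trace(b)*trace(a b^2 a b) - trace(a b^2 a)   [square of b] = y^2*z^2 - 2*x*y*z + x^2 - 2
trace(a b a b a b) = trace(b a)*trace(b a b a) - trace(b^-1 a^-1)   [split at a repeated b] = z^3 - 3*z
trace(a b a b a) = trace(a)*trace(b a b a) - trace(b a b)   [square of a] = x*z^2 - y*z - x
trace(b a b^2 a b a) = trace(b)*trace(a b a b a b) - trace(a b a b a)   [square of b] = y*z^3 - x*z^2 - 2*y*z + x
trace(a^-1 b a b^2 a b) = trace(b a b^2 a b)*trace(a) - trace(b a b^2 a b a)   [inverse elimination on a] = x*y^2*z^2 - 2*x^2*y*z - y*z^3 + x^3 + x*z^2 + 2*y*z - 3*x
trace(a^-2 b a b^2 a b) = trace(a^-1 b a b^2 a b)*trace(a) - trace(a^-1 b a b^2 a b a)   [inverse elimination on a] = x^2*y^2*z^2 - 2*x^3*y*z - x*y*z^3 + x^4 + x^2*z^2 - y^2*z^2 + 4*x*y*z - 4*x^2 + 2
trace(b^-1 a^-2 b a b^2 a) = trace(a^-2 b a b^2 a)*trace(b) - trace(a^-2 b a b^2 a b)   [inverse elimination on b] = -x^2*y^2*z^2 + 2*x^3*y*z + x*y^3*z + x*y*z^3 - x^4 - x^2*y^2 - x^2*z^2 - 4*x*y*z + 4*x^2 + y^2 - 2
trace(a^-1 b a b^2 a b^-2 a^-1) = trace(b^-1 a^-2 b a b^2 a)*trace(b) - trace(b^-1 a^-2 b a b^2 a b)   [inverse elimination on b] = -x^2*y^3*z^2 + 2*x^3*y^2*z + x*y^4*z + x*y^2*z^3 - x^4*y - x^2*y^3 - x^2*y*z^2 - 5*x*y^2*z + 5*x^2*y + y^3 + y*z^2 - 3*y
trace(a^-1 b a b^2 a b^-1) = trace(a^-1 b a b^2 a)*trace(b) - trace(a^-1 b a b^2 a b)   [inverse elimination on b] = -x*y^2*z^2 + 2*x^2*y*z + y^3*z + y*z^3 - x^3 - x*y^2 - x*z^2 - 3*y*z + 3*x
trace(a b a^2) = trace(a)*trace(a b a) - trace(a b)   [square of a] = x^2*z - x*y - z
trace(a^2 b^2 a b) = trace(b)*trace(a b a^2 b) - trace(a b a^2)   [square of b] = x*y*z^2 - x^2*z - y^2*z + z
trace(a^2 b^2 a) = trace(a)*trace(b^2 a^2) - trace(b^2 a)   [square of a] = x^2*y*z - x^3 - x*y^2 - y*z + 3*x
trace(b a b^2 a^2 b) = trace(b)*trace(a^2 b^2 a b) - trace(a^2 b^2 a)   [square of b] = x*y^2*z^2 - 2*x^2*y*z - y^3*z + x^3 + x*y^2 + 2*y*z - 3*x
trace(a^2 b a b a b) = trace(a)*trace(b a b a b a) - trace(b a b a b)   [square of a] = x*z^3 - y*z^2 - 2*x*z + y
trace(a^2 b a b a) = trace(a)*trace(a b a b a) - trace(a b a b)   [square of a] = x^2*z^2 - x*y*z - x^2 - z^2 + 2
trace(b a b^2 a^2 b a) = trace(b)*trace(a^2 b a b a b) - trace(a^2 b a b a)   [square of b] = x*y*z^3 - x^2*z^2 - y^2*z^2 - x*y*z + x^2 + y^2 + z^2 - 2
trace(a b a^-1 b a b^2 a) = trace(b a b^2 a^2 b)*trace(a) - trace(b a b^2 a^2 b a)   [inverse elimination on a] = x^2*y^2*z^2 - 2*x^3*y*z - x*y^3*z - x*y*z^3 + x^4 + x^2*y^2 + x^2*z^2 + y^2*z^2 + 3*x*y*z - 4*x^2 - y^2 - z^2 + 2
trace(b a b^2 a b a b) = trace(b)*trace(a b^2 a b a b) - trace(a b^2 a b a)   [square of b] = y^2*z^3 - 2*x*y*z^2 + x^2*z - y^2*z + x*y - z
trace(a b a b a b a b) = trace(b a b a b a)*trace(b a) - trace(a b a b)   [split at a repeated b] = z^4 - 4*z^2 + 2
trace(b a b^2 a b a b a) = trace(b)*trace(a b a b a b a b) - trace(a b a b a b a)   [square of b] = y*z^4 - x*z^3 - 3*y*z^2 + 2*x*z + y
trace(a b a^-1 b a b^2 a b) = trace(b a b^2 a b a b)*trace(a) - trace(b a b^2 a b a b a)   [inverse elimination on a] = x*y^2*z^3 - 2*x^2*y*z^2 - y*z^4 + x^3*z - x*y^2*z + x*z^3 + x^2*y + 3*y*z^2 - 3*x*z - y
trace(a b a^-1 b a b^2 a b^-1) = trace(a b a^-1 b a b^2 a)*trace(b) - trace(a b a^-1 b a b^2 a b)   [inverse elimination on b] = x^2*y^3*z^2 - 2*x^3*y^2*z - x*y^4*z - 2*x*y^2*z^3 + x^4*y + x^2*y^3 + 3*x^2*y*z^2 + y^3*z^2 + y*z^4 - x^3*z + 4*x*y^2*z - x*z^3 - 5*x^2*y - y^3 - 4*y*z^2 + 3*x*z + 3*y
trace(b a^-1 b a b^2 a b^-2 a) = trace(a b a^-1 b a b^2 a b^-1)*trace(b) - trace(a b a^-1 b a b^2 a)   [inverse elimination on b] = x^2*y^4*z^2 - 2*x^3*y^3*z - x*y^5*z - 2*x*y^3*z^3 + x^4*y^2 + x^2*y^4 + 2*x^2*y^2*z^2 + y^4*z^2 + y^2*z^4 + x^3*y*z + 5*x*y^3*z - x^4 - 6*x^2*y^2 - x^2*z^2 - y^4 - 5*y^2*z^2 + 4*x^2 + 4*y^2 + z^2 - 2
trace(a^-1 b a b^2 a b^-2 a^-1 b) = trace(b a^-1 b a b^2 a b^-2)*trace(a) - trace(b a^-1 b a b^2 a b^-2 a)   [inverse elimination on a] = -x^2*y^4*z^2 + 2*x^3*y^3*z + x*y^5*z + 2*x*y^3*z^3 - x^4*y^2 - x^2*y^4 - 3*x^2*y^2*z^2 - y^4*z^2 - y^2*z^4 + x^3*y*z - 4*x*y^3*z + x*y*z^3 + 5*x^2*y^2 + y^4 + 5*y^2*z^2 - 3*x*y*z - x^2 - 4*y^2 - z^2 + 2
trace(a b^2 a b^-2 a^-1 b^-1 a^-1 b) = trace(a^-1 b a b^2 a b^-2 a^-1)*trace(b) - trace(a^-1 b a b^2 a b^-2 a^-1 b)   [inverse elimination on b] = -x*y^3*z^3 + 2*x^2*y^2*z^2 + y^4*z^2 + y^2*z^4 - x^3*y*z - x*y^3*z - x*y*z^3 - 4*y^2*z^2 + 3*x*y*z + x^2 + y^2 + z^2 - 2
trace(b a b^-2 a^-1 b^-1 a^-1 b^-1 a b) = trace(a b^2 a b^-2 a^-1 b^-1 a^-1)*trace(b) - trace(a b^2 a b^-2 a^-1 b^-1 a^-1 b)   [inverse elimination on b] = x*y^3*z^3 - 2*x^2*y^2*z^2 - y^4*z^2 - y^2*z^4 + x^3*y*z + x*y*z^3 + x^2*y^2 + y^4 + 5*y^2*z^2 - 3*x*y*z - x^2 - 4*y^2 - z^2 + 2

x*y^3*z^3 - 2*x^2*y^2*z^2 - y^4*z^2 - y^2*z^4 + x^3*y*z + x*y*z^3 + x^2*y^2 + y^4 + 5*y^2*z^2 - 3*x*y*z - x^2 - 4*y^2 - z^2 + 2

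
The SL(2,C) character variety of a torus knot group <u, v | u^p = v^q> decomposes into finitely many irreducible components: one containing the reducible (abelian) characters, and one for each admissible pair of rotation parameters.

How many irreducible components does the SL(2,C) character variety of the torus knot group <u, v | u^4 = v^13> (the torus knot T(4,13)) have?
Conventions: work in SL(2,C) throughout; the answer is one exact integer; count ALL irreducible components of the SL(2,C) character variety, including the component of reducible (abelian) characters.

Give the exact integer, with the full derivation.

19

Gamma = < u, v | u^4 = v^13 > (torus knot T(4,13)); the central element u^4 = v^13 acts as +I or -I in any irreducible SL(2,C) representation.
On an irreducible component, tr(u) is locked at 2*cos(pi*alpha/4) for some alpha in 1..3, and tr(v) at 2*cos(pi*beta/13) for some beta in 1..12.
The two central values (-1)^alpha I and (-1)^beta I must be the same matrix, so alpha and beta share a parity.
Enumerate parity-matched pairs: 2*6 odd-odd plus 1*6 even-even gives 18.
components with irreducible characters: 18; plus the single component of reducible (abelian) characters: total 19.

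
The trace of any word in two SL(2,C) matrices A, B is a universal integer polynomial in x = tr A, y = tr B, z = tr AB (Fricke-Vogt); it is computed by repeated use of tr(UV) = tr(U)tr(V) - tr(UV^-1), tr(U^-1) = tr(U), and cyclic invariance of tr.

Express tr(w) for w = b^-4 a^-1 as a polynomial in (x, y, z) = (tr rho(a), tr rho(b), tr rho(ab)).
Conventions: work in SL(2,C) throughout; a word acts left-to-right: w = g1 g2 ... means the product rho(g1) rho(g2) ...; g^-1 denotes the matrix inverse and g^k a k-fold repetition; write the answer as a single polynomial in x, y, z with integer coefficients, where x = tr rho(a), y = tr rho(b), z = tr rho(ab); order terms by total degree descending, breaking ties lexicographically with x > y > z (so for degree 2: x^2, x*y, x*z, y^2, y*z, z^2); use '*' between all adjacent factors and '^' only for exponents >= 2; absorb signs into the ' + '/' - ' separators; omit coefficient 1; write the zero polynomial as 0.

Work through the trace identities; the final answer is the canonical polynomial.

so trace(a^-1) = trace(a) = x
reduce: trace(a^-1 b) = trace(b) trace(a) - trace(b a) = x*y - z
trace(a^-1 b^-1) = trace(a^-1) trace(b) - trace(a^-1 b) = z
so trace(b^-2 a^-1) = trace(a^-1 b^-1) trace(b) - trace(a^-1) = y*z - x
reduce: trace(a^-1 b^-3) = trace(b^-2 a^-1) trace(b) - trace(b^-2 a^-1 b) = y^2*z - x*y - z
so trace(b^-4 a^-1) = trace(a^-1 b^-3) trace(b) - trace(a^-1 b^-2) = y^3*z - x*y^2 - 2*y*z + x

y^3*z - x*y^2 - 2*y*z + x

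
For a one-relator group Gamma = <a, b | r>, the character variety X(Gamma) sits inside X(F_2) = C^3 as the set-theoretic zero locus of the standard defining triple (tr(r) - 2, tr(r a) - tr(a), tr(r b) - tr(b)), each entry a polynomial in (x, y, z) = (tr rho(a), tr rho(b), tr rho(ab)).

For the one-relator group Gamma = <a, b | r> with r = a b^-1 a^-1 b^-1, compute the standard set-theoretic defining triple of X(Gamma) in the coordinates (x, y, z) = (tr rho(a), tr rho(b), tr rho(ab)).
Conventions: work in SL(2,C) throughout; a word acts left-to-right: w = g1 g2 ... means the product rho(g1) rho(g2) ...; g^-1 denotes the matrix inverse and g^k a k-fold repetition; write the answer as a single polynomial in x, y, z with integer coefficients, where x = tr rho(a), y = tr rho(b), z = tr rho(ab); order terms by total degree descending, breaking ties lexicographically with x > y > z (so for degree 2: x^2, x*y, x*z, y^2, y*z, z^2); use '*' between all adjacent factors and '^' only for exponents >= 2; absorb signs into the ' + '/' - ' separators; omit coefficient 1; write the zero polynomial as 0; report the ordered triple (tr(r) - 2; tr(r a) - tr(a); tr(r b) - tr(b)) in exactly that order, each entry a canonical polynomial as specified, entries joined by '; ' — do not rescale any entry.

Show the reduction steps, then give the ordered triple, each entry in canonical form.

tr(b^-1 a) = tr(a)*tr(b) - tr(a b)  (eliminate b^-1) = x*y - z
tr(b^-1 a b^-1) = tr(b^-1 a)*tr(b) - tr(b^-1 a b)  (eliminate b^-1) = x*y^2 - y*z - x
tr(a^2) = tr(a)*tr(a) - tr(1)  (reduce the a square) = x^2 - 2
reduce: tr(a^2 b) = tr(a)*tr(b a) - tr(b)  (reduce the a square) = x*z - y
tr(a b^-1 a) = tr(a^2)*tr(b) - tr(a^2 b)  (eliminate b^-1) = x^2*y - x*z - y
reduce: tr(a b a b) = tr(a b)*tr(a b) - tr(1)  (split on a) = z^2 - 2
tr(a b^-1 a b) = tr(a b a)*tr(b) - tr(a b a b)  (eliminate b^-1) = x*y*z - y^2 - z^2 + 2
reduce: tr(b^-1 a b^-1 a) = tr(a b^-1 a)*tr(b) - tr(a b^-1 a b)  (eliminate b^-1) = x^2*y^2 - 2*x*y*z + z^2 - 2
so tr(a b^-1 a^-1 b^-1) = tr(b^-1 a b^-1)*tr(a) - tr(b^-1 a b^-1 a)  (eliminate a^-1) = x*y*z - x^2 - z^2 + 2
so tr(a^2 b a) = tr(a)*tr(b a^2) - tr(b a) = x^2*z - x*y - z
tr(b a b) = tr(b)*tr(a b) - tr(a) = y*z - x
tr(a^2 b a b) = tr(a)*tr(b a b a) - tr(b a b) = x*z^2 - y*z - x
tr(b^-1 a^2 b a) = tr(a^2 b a)*tr(b) - tr(a^2 b a b) = x^2*y*z - x*y^2 - x*z^2 + x
tr(a^-1 b^-1 a^2 b) = tr(b^-1 a^2 b)*tr(a) - tr(b^-1 a^2 b a) = -x^2*y*z + x^3 + x*y^2 + x*z^2 - 3*x
reduce: tr(a b^-1 a^-1 b^-1 a) = tr(a^-1 b^-1 a^2)*tr(b) - tr(a^-1 b^-1 a^2 b) = x^2*y*z - x^3 - x*z^2 - y*z + 3*x
assemble the triple (tr(r) - 2; tr(r a) - x; tr(r b) - y)

x*y*z - x^2 - z^2; x^2*y*z - x^3 - x*z^2 - y*z + 2*x; 0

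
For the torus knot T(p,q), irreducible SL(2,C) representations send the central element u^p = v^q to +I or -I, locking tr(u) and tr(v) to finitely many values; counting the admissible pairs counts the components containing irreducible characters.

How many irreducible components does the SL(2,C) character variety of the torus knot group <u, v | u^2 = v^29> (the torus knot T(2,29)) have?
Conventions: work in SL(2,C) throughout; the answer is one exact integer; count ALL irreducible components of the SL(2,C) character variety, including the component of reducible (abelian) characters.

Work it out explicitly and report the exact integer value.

In the torus knot group T(2,29), u^2 = v^29 is central, so an irreducible representation sends it to +I or -I (Schur).
So on each irreducible component the traces are pinned: tr(u) = 2*cos(pi*alpha/2) with 1 <= alpha <= 1, tr(v) = 2*cos(pi*beta/29) with 1 <= beta <= 28.
Consistency of u^2 = (-1)^alpha I with v^29 = (-1)^beta I forces alpha = beta (mod 2).
count pairs: odd alpha (1 choices) x odd beta (14), plus even alpha (0) x even beta (14): 1*14 + 0*14 = 14.
That is 14 components of irreducible characters, and with the reducible (abelian) component the total is 15.

15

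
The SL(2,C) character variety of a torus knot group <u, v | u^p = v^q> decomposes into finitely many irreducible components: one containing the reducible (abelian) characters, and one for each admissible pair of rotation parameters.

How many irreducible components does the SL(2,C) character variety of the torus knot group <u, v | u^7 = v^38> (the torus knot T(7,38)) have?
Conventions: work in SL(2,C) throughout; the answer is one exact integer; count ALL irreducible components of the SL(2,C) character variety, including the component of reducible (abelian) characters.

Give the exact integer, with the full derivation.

112

Gamma = < u, v | u^7 = v^38 > (torus knot T(7,38)); the central element u^7 = v^38 acts as +I or -I in any irreducible SL(2,C) representation.
So on each irreducible component the traces are pinned: tr(u) = 2*cos(pi*alpha/7) with 1 <= alpha <= 6, tr(v) = 2*cos(pi*beta/38) with 1 <= beta <= 37.
The two central values (-1)^alpha I and (-1)^beta I must be the same matrix, so alpha and beta share a parity.
count pairs: odd alpha (3 choices) x odd beta (19), plus even alpha (3) x even beta (18): 3*19 + 3*18 = 111.
components with irreducible characters: 111; plus the single component of reducible (abelian) characters: total 112.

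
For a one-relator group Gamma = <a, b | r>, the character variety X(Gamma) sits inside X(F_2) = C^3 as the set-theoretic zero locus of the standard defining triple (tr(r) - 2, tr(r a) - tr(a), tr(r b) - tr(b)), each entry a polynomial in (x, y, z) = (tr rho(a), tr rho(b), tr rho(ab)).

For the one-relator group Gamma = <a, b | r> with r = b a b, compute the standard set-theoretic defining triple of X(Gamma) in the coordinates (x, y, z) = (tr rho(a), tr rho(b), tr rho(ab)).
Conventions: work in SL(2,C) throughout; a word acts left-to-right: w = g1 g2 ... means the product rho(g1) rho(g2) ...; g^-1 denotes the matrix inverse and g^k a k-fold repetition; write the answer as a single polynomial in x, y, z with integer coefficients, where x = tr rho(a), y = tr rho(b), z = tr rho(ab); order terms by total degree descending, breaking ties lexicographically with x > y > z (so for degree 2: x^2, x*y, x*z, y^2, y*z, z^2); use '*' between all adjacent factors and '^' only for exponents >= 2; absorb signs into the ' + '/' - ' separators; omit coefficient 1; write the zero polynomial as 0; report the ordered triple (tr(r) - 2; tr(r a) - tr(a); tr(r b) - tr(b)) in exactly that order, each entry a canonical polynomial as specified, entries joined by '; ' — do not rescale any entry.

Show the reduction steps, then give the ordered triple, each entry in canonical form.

trace(b a b) = trace(b) trace(a b) - trace(a)   [square of b] = y*z - x
trace(b a b a) = trace(b a) trace(b a) - trace(1)  (split on b) = z^2 - 2
so trace(b a b^2) = trace(b) trace(a b^2) - trace(a b) = y^2*z - x*y - z
assemble the triple (trace(r) - 2; trace(r a) - x; trace(r b) - y)

y*z - x - 2; z^2 - x - 2; y^2*z - x*y - y - z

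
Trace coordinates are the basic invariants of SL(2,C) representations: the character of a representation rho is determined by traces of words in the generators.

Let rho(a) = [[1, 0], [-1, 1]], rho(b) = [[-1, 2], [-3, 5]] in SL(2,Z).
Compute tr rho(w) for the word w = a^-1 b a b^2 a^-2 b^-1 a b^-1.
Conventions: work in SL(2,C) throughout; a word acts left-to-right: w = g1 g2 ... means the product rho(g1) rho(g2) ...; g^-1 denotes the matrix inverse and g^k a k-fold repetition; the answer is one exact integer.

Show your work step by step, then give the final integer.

rho(a^-1) = [[1, 0], [1, 1]]
... * rho(b) = [[-1, 2], [-3, 5]]  ->  [[-1, 2], [-4, 7]]
... * rho(a) = [[1, 0], [-1, 1]]  ->  [[-3, 2], [-11, 7]]
... * rho(b) = [[-1, 2], [-3, 5]]  ->  [[-3, 4], [-10, 13]]
... * rho(b) = [[-1, 2], [-3, 5]]  ->  [[-9, 14], [-29, 45]]
... * rho(a^-1) = [[1, 0], [1, 1]]  ->  [[5, 14], [16, 45]]
... * rho(a^-1) = [[1, 0], [1, 1]]  ->  [[19, 14], [61, 45]]
... * rho(b^-1) = [[5, -2], [3, -1]]  ->  [[137, -52], [440, -167]]
... * rho(a) = [[1, 0], [-1, 1]]  ->  [[189, -52], [607, -167]]
... * rho(b^-1) = [[5, -2], [3, -1]]  ->  [[789, -326], [2534, -1047]]
tr = 789 + -1047 = -258

-258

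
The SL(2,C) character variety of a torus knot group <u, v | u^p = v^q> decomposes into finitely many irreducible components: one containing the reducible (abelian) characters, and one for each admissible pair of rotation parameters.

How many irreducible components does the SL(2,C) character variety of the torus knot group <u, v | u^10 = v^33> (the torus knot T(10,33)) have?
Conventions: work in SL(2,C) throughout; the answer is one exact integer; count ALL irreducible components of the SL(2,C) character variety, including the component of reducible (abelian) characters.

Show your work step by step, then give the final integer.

In the torus knot group T(10,33), u^10 = v^33 is central, so an irreducible representation sends it to +I or -I (Schur).
On an irreducible component, tr(u) is locked at 2*cos(pi*alpha/10) for some alpha in 1..9, and tr(v) at 2*cos(pi*beta/33) for some beta in 1..32.
u^10 = (-1)^alpha I and v^33 = (-1)^beta I must agree, so alpha and beta have equal parity.
Enumerate parity-matched pairs: 5*16 odd-odd plus 4*16 even-even gives 144.
Total: 144 irreducible-character components + 1 reducible (abelian) component = 145.

145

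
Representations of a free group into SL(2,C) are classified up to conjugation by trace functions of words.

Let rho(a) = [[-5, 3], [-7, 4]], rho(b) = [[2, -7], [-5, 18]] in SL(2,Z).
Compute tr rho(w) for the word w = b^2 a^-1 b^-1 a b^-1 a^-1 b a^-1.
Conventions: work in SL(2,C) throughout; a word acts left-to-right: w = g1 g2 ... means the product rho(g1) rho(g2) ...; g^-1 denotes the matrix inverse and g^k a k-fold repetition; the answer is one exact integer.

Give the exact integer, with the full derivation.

-3102423036

rho(b) = [[2, -7], [-5, 18]]
... * rho(b) = [[2, -7], [-5, 18]]  ->  [[39, -140], [-100, 359]]
... * rho(a^-1) = [[4, -3], [7, -5]]  ->  [[-824, 583], [2113, -1495]]
... * rho(b^-1) = [[18, 7], [5, 2]]  ->  [[-11917, -4602], [30559, 11801]]
... * rho(a) = [[-5, 3], [-7, 4]]  ->  [[91799, -54159], [-235402, 138881]]
... * rho(b^-1) = [[18, 7], [5, 2]]  ->  [[1381587, 534275], [-3542831, -1370052]]
... * rho(a^-1) = [[4, -3], [7, -5]]  ->  [[9266273, -6816136], [-23761688, 17478753]]
... * rho(b) = [[2, -7], [-5, 18]]  ->  [[52613226, -187554359], [-134917141, 480949370]]
... * rho(a^-1) = [[4, -3], [7, -5]]  ->  [[-1102427609, 779932117], [2826977026, -1999995427]]
tr = -1102427609 + -1999995427 = -3102423036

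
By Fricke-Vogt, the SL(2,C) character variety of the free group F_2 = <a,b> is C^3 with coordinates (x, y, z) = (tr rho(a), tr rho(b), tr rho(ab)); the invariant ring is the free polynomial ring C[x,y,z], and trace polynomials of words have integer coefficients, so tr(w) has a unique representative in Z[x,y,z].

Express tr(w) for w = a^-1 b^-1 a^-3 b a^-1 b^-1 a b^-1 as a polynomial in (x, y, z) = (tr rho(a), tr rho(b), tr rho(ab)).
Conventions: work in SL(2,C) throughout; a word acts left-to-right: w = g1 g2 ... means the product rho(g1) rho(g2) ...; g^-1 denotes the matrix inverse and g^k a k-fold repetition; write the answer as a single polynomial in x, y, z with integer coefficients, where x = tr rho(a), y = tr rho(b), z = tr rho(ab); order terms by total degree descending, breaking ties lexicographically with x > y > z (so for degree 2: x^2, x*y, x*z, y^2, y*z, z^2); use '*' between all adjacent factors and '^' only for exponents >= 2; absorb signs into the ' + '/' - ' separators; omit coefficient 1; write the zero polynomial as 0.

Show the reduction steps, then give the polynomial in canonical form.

trace(a^-1) = trace(a) = x
reduce: trace(a^-1 b) = trace(b) * trace(a) - trace(b a) = x*y - z
reduce: trace(b^-1 a^-1) = trace(a^-1) * trace(b) - trace(a^-1 b) = z
trace(b^-1 a^-1 b^-1) = trace(b^-1 a^-1) * trace(b) - trace(b^-1 a^-1 b) = y*z - x
trace(b a b a) = trace(a b) * trace(a b) - trace(1)   [split at repeated a] = z^2 - 2
reduce: trace(a b a^-1 b) = trace(b a b) * trace(a) - trace(b a b a) = x*y*z - x^2 - z^2 + 2
reduce: trace(a^-1 b^-1 a b) = trace(a b a^-1) * trace(b) - trace(a b a^-1 b) = -x*y*z + x^2 + y^2 + z^2 - 2
trace(b^-1 a^-1 b^-1 a) = trace(a^-1 b^-1 a) * trace(b) - trace(a^-1 b^-1 a b) = x*y*z - x^2 - z^2 + 2
trace(b^-1 a^-1 b^-1 a^-1) = trace(b^-1 a^-1 b^-1) * trace(a) - trace(b^-1 a^-1 b^-1 a) = z^2 - 2
trace(a^-2 b a b) = trace(a^-1 b a b) * trace(a) - trace(a^-1 b a b a) = x^2*y*z - x^3 - x*z^2 - y*z + 3*x
trace(b^-1 a^-2 b a) = trace(a^-2 b a) * trace(b) - trace(a^-2 b a b) = -x^2*y*z + x^3 + x*y^2 + x*z^2 - 3*x
reduce: trace(b^-1 a^-2 b a b^-1) = trace(b^-1 a^-2 b a) * trace(b) - trace(b^-1 a^-2 b a b) = -x^2*y^2*z + x^3*y + x*y^3 + x*y*z^2 - 4*x*y + z
so trace(b^2) = trace(b) * trace(b) - trace(1) = y^2 - 2
trace(b a^2 b) = trace(a) * trace(b^2 a) - trace(b^2) = x*y*z - x^2 - y^2 + 2
trace(b a^2 b a) = trace(a) * trace(b a b a) - trace(b a b) = x*z^2 - y*z - x
trace(a b a^-1 b a) = trace(b a^2 b) * trace(a) - trace(b a^2 b a) = x^2*y*z - x^3 - x*y^2 - x*z^2 + y*z + 3*x
trace(a b a) = trace(a) * trace(b a) - trace(b) = x*z - y
reduce: trace(b a b a b) = trace(b) * trace(a b a b) - trace(a b a) = y*z^2 - x*z - y
reduce: trace(b a b a b a) = trace(a b a b) * trace(a b) - trace(b a)   [split at repeated a] = z^3 - 3*z
so trace(a b a^-1 b a b) = trace(b a b a b) * trace(a) - trace(b a b a b a) = x*y*z^2 - x^2*z - z^3 - x*y + 3*z
reduce: trace(b a b^-1 a b a^-1) = trace(a b a^-1 b a) * trace(b) - trace(a b a^-1 b a b) = x^2*y^2*z - x^3*y - x*y^3 - 2*x*y*z^2 + x^2*z + y^2*z + z^3 + 4*x*y - 3*z
trace(b a b^-1 a b) = trace(a b^2 a) * trace(b) - trace(a b^2 a b) = x*y^2*z - x^2*y - y^3 - y*z^2 + x*z + 3*y
trace(a^-1 b a b^-1 a b a^-1) = trace(b a b^-1 a b a^-1) * trace(a) - trace(b a b^-1 a b) = x^3*y^2*z - x^4*y - x^2*y^3 - 2*x^2*y*z^2 + x^3*z + x*z^3 + 5*x^2*y + y^3 + y*z^2 - 4*x*z - 3*y
reduce: trace(a b^3 a) = trace(b) * trace(a^2 b^2) - trace(a^2 b) = x*y^2*z - x^2*y - y^3 - x*z + 3*y
reduce: trace(a b^3 a b) = trace(b) * trace(b a b a b) - trace(b a b a) = y^2*z^2 - x*y*z - y^2 - z^2 + 2
trace(b^2 a b^-1 a b) = trace(a b^3 a) * trace(b) - trace(a b^3 a b) = x*y^3*z - x^2*y^2 - y^4 - y^2*z^2 + 4*y^2 + z^2 - 2
trace(a^2 b a) = trace(a) * trace(a b a) - trace(a b) = x^2*z - x*y - z
trace(a b a b^2 a) = trace(b) * trace(a^2 b a b) - trace(a^2 b a) = x*y*z^2 - x^2*z - y^2*z + z
so trace(a b a b^2 a b) = trace(b) * trace(a b a b a b) - trace(a b a b a) = y*z^3 - x*z^2 - 2*y*z + x
reduce: trace(b^2 a b^-1 a b a) = trace(a b a b^2 a) * trace(b) - trace(a b a b^2 a b) = x*y^2*z^2 - x^2*y*z - y^3*z - y*z^3 + x*z^2 + 3*y*z - x
reduce: trace(b a b^-1 a b a^-1 b) = trace(b^2 a b^-1 a b) * trace(a) - trace(b^2 a b^-1 a b a) = x^2*y^3*z - x^3*y^2 - x*y^4 - 2*x*y^2*z^2 + x^2*y*z + y^3*z + y*z^3 + 4*x*y^2 - 3*y*z - x
so trace(a b^2 a b a) = trace(b) * trace(a b a^2 b) - trace(a b a^2) = x*y*z^2 - x^2*z - y^2*z + z
trace(b a b a b^-1 a b) = trace(a b^2 a b a) * trace(b) - trace(a b^2 a b a b) = x*y^2*z^2 - x^2*y*z - y^3*z - y*z^3 + x*z^2 + 3*y*z - x
trace(a b a b a b a) = trace(a) * trace(b a b a b a) - trace(b a b a b) = x*z^3 - y*z^2 - 2*x*z + y
so trace(a b a b a b a b) = trace(b a) * trace(b a b a b a) - trace(b^-1 a^-1 b^-1 a^-1)   [split at repeated b] = z^4 - 4*z^2 + 2
trace(b a b a b^-1 a b a) = trace(a b a b a b a) * trace(b) - trace(a b a b a b a b) = x*y*z^3 - y^2*z^2 - z^4 - 2*x*y*z + y^2 + 4*z^2 - 2
reduce: trace(b a b^-1 a b a^-1 b a) = trace(b a b a b^-1 a b) * trace(a) - trace(b a b a b^-1 a b a) = x^2*y^2*z^2 - x^3*y*z - x*y^3*z - 2*x*y*z^3 + x^2*z^2 + y^2*z^2 + z^4 + 5*x*y*z - x^2 - y^2 - 4*z^2 + 2
trace(a^-1 b a b^-1 a b a^-1 b) = trace(b a b^-1 a b a^-1 b) * trace(a) - trace(b a b^-1 a b a^-1 b a) = x^3*y^3*z - x^4*y^2 - x^2*y^4 - 3*x^2*y^2*z^2 + 2*x^3*y*z + 2*x*y^3*z + 3*x*y*z^3 + 4*x^2*y^2 - x^2*z^2 - y^2*z^2 - z^4 - 8*x*y*z + y^2 + 4*z^2 - 2
trace(a^-1 b a b^-1 a b a^-1 b^-1) = trace(a^-1 b a b^-1 a b a^-1) * trace(b) - trace(a^-1 b a b^-1 a b a^-1 b) = x^2*y^2*z^2 - x^3*y*z - 2*x*y^3*z - 2*x*y*z^3 + x^2*y^2 + x^2*z^2 + y^4 + 2*y^2*z^2 + z^4 + 4*x*y*z - 4*y^2 - 4*z^2 + 2
trace(a^-1 b^-1 a^-2 b a b^-1 a b) = trace(a^-1 b a b^-1 a b a^-1 b^-1) * trace(a) - trace(a^-1 b a b^-1 a b a^-1 b^-1 a) = x^3*y^2*z^2 - x^4*y*z - 2*x^2*y^3*z - 2*x^2*y*z^3 + x^3*y^2 + x^3*z^2 + x*y^4 + 2*x*y^2*z^2 + x*z^4 + 4*x^2*y*z - 4*x*y^2 - 4*x*z^2 + x
trace(b^-1 a b^-1 a^-1 b^-1 a^-2 b a) = trace(a^-1 b^-1 a^-2 b a b^-1 a) * trace(b) - trace(a^-1 b^-1 a^-2 b a b^-1 a b) = -x^3*y^2*z^2 + x^4*y*z + x^2*y^3*z + 2*x^2*y*z^3 - x^3*z^2 - x*y^2*z^2 - x*z^4 - 4*x^2*y*z + 4*x*z^2 + y*z - x
so trace(a^-2 b a^-1 b^-1 a b^-1 a^-1 b^-1) = trace(b^-1 a b^-1 a^-1 b^-1 a^-2 b) * trace(a) - trace(b^-1 a b^-1 a^-1 b^-1 a^-2 b a) = x^3*y^2*z^2 - x^4*y*z - x^2*y^3*z - 2*x^2*y*z^3 + x^3*z^2 + x*y^2*z^2 + x*z^4 + 4*x^2*y*z - 3*x*z^2 - y*z - x
reduce: trace(a^-1 b^-1 a^-1 b a^-1 b^-1 a b) = trace(b^-1 a^-1 b a^-1 b^-1 a b) * trace(a) - trace(b^-1 a^-1 b a^-1 b^-1 a b a) = -x^2*y^2*z^2 + x^3*y*z + 2*x*y^3*z + 2*x*y*z^3 - x^2*y^2 - x^2*z^2 - y^4 - 2*y^2*z^2 - z^4 - 4*x*y*z + x^2 + 4*y^2 + 4*z^2 - 2
trace(a^-1 b a^-1 b^-1 a b^-1 a^-1 b^-1) = trace(a^-1 b^-1 a^-1 b a^-1 b^-1 a) * trace(b) - trace(a^-1 b^-1 a^-1 b a^-1 b^-1 a b) = x^2*y^2*z^2 - x^3*y*z - x*y^3*z - 2*x*y*z^3 + x^2*z^2 + y^2*z^2 + z^4 + 5*x*y*z - x^2 - y^2 - 4*z^2 + 2
so trace(a^-1 b^-1 a^-3 b a^-1 b^-1 a b^-1) = trace(a^-2 b a^-1 b^-1 a b^-1 a^-1 b^-1) * trace(a) - trace(a^-2 b a^-1 b^-1 a b^-1 a^-1 b^-1 a) = x^4*y^2*z^2 - x^5*y*z - x^3*y^3*z - 2*x^3*y*z^3 + x^4*z^2 + x^2*z^4 + 5*x^3*y*z + x*y^3*z + 2*x*y*z^3 - 4*x^2*z^2 - y^2*z^2 - z^4 - 6*x*y*z + y^2 + 4*z^2 - 2

x^4*y^2*z^2 - x^5*y*z - x^3*y^3*z - 2*x^3*y*z^3 + x^4*z^2 + x^2*z^4 + 5*x^3*y*z + x*y^3*z + 2*x*y*z^3 - 4*x^2*z^2 - y^2*z^2 - z^4 - 6*x*y*z + y^2 + 4*z^2 - 2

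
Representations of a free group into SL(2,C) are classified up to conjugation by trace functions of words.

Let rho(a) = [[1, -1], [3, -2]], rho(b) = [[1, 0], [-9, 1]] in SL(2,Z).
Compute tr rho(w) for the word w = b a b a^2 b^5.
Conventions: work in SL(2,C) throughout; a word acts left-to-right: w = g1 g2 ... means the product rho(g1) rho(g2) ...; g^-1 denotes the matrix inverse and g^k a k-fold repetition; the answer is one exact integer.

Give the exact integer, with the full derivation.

rho(b) = [[1, 0], [-9, 1]]
... * rho(a) = [[1, -1], [3, -2]]  ->  [[1, -1], [-6, 7]]
... * rho(b) = [[1, 0], [-9, 1]]  ->  [[10, -1], [-69, 7]]
... * rho(a) = [[1, -1], [3, -2]]  ->  [[7, -8], [-48, 55]]
... * rho(a) = [[1, -1], [3, -2]]  ->  [[-17, 9], [117, -62]]
... * rho(b) = [[1, 0], [-9, 1]]  ->  [[-98, 9], [675, -62]]
... * rho(b) = [[1, 0], [-9, 1]]  ->  [[-179, 9], [1233, -62]]
... * rho(b) = [[1, 0], [-9, 1]]  ->  [[-260, 9], [1791, -62]]
... * rho(b) = [[1, 0], [-9, 1]]  ->  [[-341, 9], [2349, -62]]
... * rho(b) = [[1, 0], [-9, 1]]  ->  [[-422, 9], [2907, -62]]
tr = -422 + -62 = -484

-484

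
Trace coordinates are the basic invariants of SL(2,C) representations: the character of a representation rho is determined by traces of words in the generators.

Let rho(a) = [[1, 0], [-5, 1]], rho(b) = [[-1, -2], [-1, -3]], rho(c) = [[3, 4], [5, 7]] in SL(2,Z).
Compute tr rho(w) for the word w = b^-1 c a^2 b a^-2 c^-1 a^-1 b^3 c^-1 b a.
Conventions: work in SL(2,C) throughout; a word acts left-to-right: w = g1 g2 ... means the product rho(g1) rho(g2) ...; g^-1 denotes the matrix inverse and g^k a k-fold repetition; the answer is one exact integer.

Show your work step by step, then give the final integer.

rho(b^-1) = [[-3, 2], [1, -1]]
... * rho(c) = [[3, 4], [5, 7]]  ->  [[1, 2], [-2, -3]]
... * rho(a) = [[1, 0], [-5, 1]]  ->  [[-9, 2], [13, -3]]
... * rho(a) = [[1, 0], [-5, 1]]  ->  [[-19, 2], [28, -3]]
... * rho(b) = [[-1, -2], [-1, -3]]  ->  [[17, 32], [-25, -47]]
... * rho(a^-1) = [[1, 0], [5, 1]]  ->  [[177, 32], [-260, -47]]
... * rho(a^-1) = [[1, 0], [5, 1]]  ->  [[337, 32], [-495, -47]]
... * rho(c^-1) = [[7, -4], [-5, 3]]  ->  [[2199, -1252], [-3230, 1839]]
... * rho(a^-1) = [[1, 0], [5, 1]]  ->  [[-4061, -1252], [5965, 1839]]
... * rho(b) = [[-1, -2], [-1, -3]]  ->  [[5313, 11878], [-7804, -17447]]
... * rho(b) = [[-1, -2], [-1, -3]]  ->  [[-17191, -46260], [25251, 67949]]
... * rho(b) = [[-1, -2], [-1, -3]]  ->  [[63451, 173162], [-93200, -254349]]
... * rho(c^-1) = [[7, -4], [-5, 3]]  ->  [[-421653, 265682], [619345, -390247]]
... * rho(b) = [[-1, -2], [-1, -3]]  ->  [[155971, 46260], [-229098, -67949]]
... * rho(a) = [[1, 0], [-5, 1]]  ->  [[-75329, 46260], [110647, -67949]]
tr = -75329 + -67949 = -143278

-143278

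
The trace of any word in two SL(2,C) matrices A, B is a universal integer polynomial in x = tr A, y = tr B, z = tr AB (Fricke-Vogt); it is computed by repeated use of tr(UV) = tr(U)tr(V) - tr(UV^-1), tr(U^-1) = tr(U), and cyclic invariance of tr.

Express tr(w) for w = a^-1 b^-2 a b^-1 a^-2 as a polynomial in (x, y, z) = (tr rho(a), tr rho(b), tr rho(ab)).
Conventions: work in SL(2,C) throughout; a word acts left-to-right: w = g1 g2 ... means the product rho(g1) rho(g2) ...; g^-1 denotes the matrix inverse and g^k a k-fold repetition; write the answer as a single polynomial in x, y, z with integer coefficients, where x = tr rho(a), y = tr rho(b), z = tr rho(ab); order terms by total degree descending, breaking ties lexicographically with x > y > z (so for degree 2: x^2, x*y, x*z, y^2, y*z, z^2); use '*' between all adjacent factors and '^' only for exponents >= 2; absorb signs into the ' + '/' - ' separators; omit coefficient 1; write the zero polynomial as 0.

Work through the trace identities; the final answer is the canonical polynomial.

x^3*y^2*z - x^4*y - x^2*y^3 - x^2*y*z^2 + 4*x^2*y + y*z^2 - x*z - y

tr(a^-1) = tr(a) = x
tr(a^-1 b) = tr(b)*tr(a) - tr(b a)   [inverse elimination on a] = x*y - z
tr(a^-1 b^-1) = tr(a^-1)*tr(b) - tr(a^-1 b)   [inverse elimination on b] = z
tr(a^-2 b^-1) = tr(a^-1 b^-1)*tr(a) - tr(a^-1 b^-1 a)   [inverse elimination on a] = x*z - y
and tr(b a^-2) = tr(a^-1 b)*tr(a) - tr(a^-1 b a)   [inverse elimination on a] = x^2*y - x*z - y
and tr(b a b) = tr(b)*tr(a b) - tr(a)   [square of b] = y*z - x
tr(b a b a) = tr(b a)*tr(b a) - tr(1)   [split at a repeated b] = z^2 - 2
tr(a^-1 b a b) = tr(b a b)*tr(a) - tr(b a b a)   [inverse elimination on a] = x*y*z - x^2 - z^2 + 2
and tr(b a b a^-2) = tr(a^-1 b a b)*tr(a) - tr(a^-1 b a b a)   [inverse elimination on a] = x^2*y*z - x^3 - x*z^2 - y*z + 3*x
and tr(a b a^-3 b) = tr(b a b a^-2)*tr(a) - tr(b a b a^-1)   [inverse elimination on a] = x^3*y*z - x^4 - x^2*z^2 - 2*x*y*z + 4*x^2 + z^2 - 2
tr(a^-3 b^-1 a b) = tr(a b a^-3)*tr(b) - tr(a b a^-3 b)   [inverse elimination on b] = -x^3*y*z + x^4 + x^2*y^2 + x^2*z^2 + x*y*z - 4*x^2 - y^2 - z^2 + 2
and tr(a b^-1 a^-3 b^-1) = tr(a^-3 b^-1 a)*tr(b) - tr(a^-3 b^-1 a b)   [inverse elimination on b] = x^3*y*z - x^4 - x^2*y^2 - x^2*z^2 + 4*x^2 + z^2 - 2
and tr(a^-1 b^-2 a b^-1 a^-2) = tr(a b^-1 a^-3 b^-1)*tr(b) - tr(a b^-1 a^-3)   [inverse elimination on b] = x^3*y^2*z - x^4*y - x^2*y^3 - x^2*y*z^2 + 4*x^2*y + y*z^2 - x*z - y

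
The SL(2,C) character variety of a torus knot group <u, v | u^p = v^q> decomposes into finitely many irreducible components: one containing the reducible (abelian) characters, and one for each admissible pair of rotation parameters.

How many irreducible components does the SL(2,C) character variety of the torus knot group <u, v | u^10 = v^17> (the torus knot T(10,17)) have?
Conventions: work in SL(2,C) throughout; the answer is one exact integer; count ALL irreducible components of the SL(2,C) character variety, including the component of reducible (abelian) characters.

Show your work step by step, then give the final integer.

Gamma = < u, v | u^10 = v^17 > (torus knot T(10,17)); the central element u^10 = v^17 acts as +I or -I in any irreducible SL(2,C) representation.
So on each irreducible component the traces are pinned: tr(u) = 2*cos(pi*alpha/10) with 1 <= alpha <= 9, tr(v) = 2*cos(pi*beta/17) with 1 <= beta <= 16.
u^10 = (-1)^alpha I and v^17 = (-1)^beta I must agree, so alpha and beta have equal parity.
Enumerate parity-matched pairs: 5*8 odd-odd plus 4*8 even-even gives 72.
Total: 72 irreducible-character components + 1 reducible (abelian) component = 73.

73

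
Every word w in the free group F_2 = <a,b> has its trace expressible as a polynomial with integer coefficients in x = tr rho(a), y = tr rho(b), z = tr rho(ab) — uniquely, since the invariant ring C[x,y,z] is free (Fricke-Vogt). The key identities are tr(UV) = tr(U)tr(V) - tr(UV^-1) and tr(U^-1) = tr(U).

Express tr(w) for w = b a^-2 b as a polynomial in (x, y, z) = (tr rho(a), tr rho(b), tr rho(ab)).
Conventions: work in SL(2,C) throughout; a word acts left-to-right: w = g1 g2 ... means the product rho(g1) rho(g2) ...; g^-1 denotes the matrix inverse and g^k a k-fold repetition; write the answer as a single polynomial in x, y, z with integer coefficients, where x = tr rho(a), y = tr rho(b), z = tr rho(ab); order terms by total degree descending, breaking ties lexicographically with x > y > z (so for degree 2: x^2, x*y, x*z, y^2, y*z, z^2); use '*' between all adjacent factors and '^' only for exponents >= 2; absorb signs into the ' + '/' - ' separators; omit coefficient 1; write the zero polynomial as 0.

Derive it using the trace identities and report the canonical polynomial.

x^2*y^2 - x*y*z - x^2 - y^2 + 2

trace(b^2) = trace(b) trace(b) - trace(1)  (reduce the b square) = y^2 - 2
reduce: trace(b^2 a) = trace(b) trace(a b) - trace(a)  (reduce the b square) = y*z - x
reduce: trace(a^-1 b^2) = trace(b^2) trace(a) - trace(b^2 a)  (eliminate a^-1) = x*y^2 - y*z - x
reduce: trace(b a^-2 b) = trace(a^-1 b^2) trace(a) - trace(a^-1 b^2 a)  (eliminate a^-1) = x^2*y^2 - x*y*z - x^2 - y^2 + 2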